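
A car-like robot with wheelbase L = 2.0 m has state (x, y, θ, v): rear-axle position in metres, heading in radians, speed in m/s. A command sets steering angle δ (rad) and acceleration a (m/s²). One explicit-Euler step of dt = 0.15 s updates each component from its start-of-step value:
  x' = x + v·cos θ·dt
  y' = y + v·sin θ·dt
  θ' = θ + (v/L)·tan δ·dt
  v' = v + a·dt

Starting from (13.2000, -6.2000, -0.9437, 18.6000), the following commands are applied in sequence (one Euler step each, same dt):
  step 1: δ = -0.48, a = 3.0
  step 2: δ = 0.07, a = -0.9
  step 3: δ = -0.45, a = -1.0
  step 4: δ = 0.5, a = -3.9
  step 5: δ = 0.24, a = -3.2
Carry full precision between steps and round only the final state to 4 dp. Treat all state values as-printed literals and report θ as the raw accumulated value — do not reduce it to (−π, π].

after step 1 (δ=-0.48, a=3.0): (14.837161, -8.459160, -1.669952, 19.050000)
after step 2 (δ=0.07, a=-0.9): (14.554287, -11.302624, -1.569776, 18.915000)
after step 3 (δ=-0.45, a=-1.0): (14.557182, -14.139873, -2.255050, 18.765000)
after step 4 (δ=0.5, a=-3.9): (12.777993, -16.320997, -1.486197, 18.180000)
after step 5 (δ=0.24, a=-3.2): (13.008419, -19.038245, -1.152526, 17.700000)

(13.0084, -19.0382, -1.1525, 17.7000)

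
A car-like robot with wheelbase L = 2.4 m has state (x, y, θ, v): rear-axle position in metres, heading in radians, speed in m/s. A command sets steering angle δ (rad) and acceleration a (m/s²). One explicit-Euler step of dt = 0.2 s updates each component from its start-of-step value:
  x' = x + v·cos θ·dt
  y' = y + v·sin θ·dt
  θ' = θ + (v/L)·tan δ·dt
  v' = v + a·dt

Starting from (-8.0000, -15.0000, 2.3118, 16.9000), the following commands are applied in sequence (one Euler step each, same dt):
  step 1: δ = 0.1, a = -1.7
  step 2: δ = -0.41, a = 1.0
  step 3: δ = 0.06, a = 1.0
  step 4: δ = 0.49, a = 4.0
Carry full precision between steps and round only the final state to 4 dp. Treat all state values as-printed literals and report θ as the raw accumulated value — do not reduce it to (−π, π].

after step 1 (δ=0.1, a=-1.7): (-10.281597, -12.506265, 2.453105, 16.560000)
after step 2 (δ=-0.41, a=1.0): (-12.839149, -10.401918, 1.853314, 16.760000)
after step 3 (δ=0.06, a=1.0): (-13.773599, -7.182803, 1.937214, 16.960000)
after step 4 (δ=0.49, a=4.0): (-14.988863, -4.015975, 2.691070, 17.760000)

(-14.9889, -4.0160, 2.6911, 17.7600)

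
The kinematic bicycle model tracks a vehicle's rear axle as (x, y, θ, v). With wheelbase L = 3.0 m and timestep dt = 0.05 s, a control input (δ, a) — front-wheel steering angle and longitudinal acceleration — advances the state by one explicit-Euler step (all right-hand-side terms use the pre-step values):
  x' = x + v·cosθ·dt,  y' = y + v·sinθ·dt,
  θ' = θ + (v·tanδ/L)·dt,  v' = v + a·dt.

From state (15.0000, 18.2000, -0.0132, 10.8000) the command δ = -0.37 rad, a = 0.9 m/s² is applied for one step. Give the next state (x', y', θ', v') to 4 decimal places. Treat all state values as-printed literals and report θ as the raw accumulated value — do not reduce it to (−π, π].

(15.5400, 18.1929, -0.0830, 10.8450)

x' = 15.0000 + 10.8000·cos(-0.0132)·0.05 = 15.5400
y' = 18.2000 + 10.8000·sin(-0.0132)·0.05 = 18.1929
θ' = -0.0132 + (10.8000/3.0)·tan(-0.37)·0.05 = -0.0830
v' = 10.8000 + 0.9000·0.05 = 10.8450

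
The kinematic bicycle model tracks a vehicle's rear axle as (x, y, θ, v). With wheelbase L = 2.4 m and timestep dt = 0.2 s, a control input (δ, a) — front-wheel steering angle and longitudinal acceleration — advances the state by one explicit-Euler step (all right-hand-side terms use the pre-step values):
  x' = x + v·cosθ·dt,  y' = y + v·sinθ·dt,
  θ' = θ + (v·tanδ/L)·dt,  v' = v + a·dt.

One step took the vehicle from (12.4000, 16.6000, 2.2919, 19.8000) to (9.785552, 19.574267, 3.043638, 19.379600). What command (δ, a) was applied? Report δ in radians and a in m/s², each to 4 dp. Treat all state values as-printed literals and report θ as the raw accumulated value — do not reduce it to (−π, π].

δ = 0.4275, a = -2.1020

a = (v'−v)/dt = (-0.420400)/0.2 = -2.1020
Δθ = θ'−θ = 0.751738;  (v·dt/L) = 19.8000·0.2/2.4 = 1.650000
tan δ = Δθ·L/(v·dt) = 0.455599  →  δ = 0.4275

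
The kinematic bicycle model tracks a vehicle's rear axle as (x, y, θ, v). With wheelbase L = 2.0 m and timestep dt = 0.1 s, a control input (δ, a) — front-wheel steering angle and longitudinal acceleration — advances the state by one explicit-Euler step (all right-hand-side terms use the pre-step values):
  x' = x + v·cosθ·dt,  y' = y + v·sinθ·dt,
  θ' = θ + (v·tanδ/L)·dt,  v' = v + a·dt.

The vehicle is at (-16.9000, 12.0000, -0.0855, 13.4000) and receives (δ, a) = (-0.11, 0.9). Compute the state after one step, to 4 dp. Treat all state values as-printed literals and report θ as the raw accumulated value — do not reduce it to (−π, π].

(-15.5649, 11.8856, -0.1595, 13.4900)

x' = -16.9000 + 13.4000·cos(-0.0855)·0.1 = -15.5649
y' = 12.0000 + 13.4000·sin(-0.0855)·0.1 = 11.8856
θ' = -0.0855 + (13.4000/2.0)·tan(-0.11)·0.1 = -0.1595
v' = 13.4000 + 0.9000·0.1 = 13.4900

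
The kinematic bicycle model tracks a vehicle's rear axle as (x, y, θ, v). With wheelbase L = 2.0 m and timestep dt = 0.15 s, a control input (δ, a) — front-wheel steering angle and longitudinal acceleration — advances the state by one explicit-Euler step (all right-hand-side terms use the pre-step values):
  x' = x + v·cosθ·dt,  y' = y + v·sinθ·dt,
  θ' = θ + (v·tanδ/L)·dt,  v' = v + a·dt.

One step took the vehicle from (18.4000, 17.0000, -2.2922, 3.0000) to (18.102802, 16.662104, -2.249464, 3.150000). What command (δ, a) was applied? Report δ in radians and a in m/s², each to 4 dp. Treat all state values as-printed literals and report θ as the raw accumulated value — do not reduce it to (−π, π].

a = (v'−v)/dt = (0.150000)/0.15 = 1.0000
Δθ = θ'−θ = 0.042736;  (v·dt/L) = 3.0000·0.15/2.0 = 0.225000
tan δ = Δθ·L/(v·dt) = 0.189938  →  δ = 0.1877

δ = 0.1877, a = 1.0000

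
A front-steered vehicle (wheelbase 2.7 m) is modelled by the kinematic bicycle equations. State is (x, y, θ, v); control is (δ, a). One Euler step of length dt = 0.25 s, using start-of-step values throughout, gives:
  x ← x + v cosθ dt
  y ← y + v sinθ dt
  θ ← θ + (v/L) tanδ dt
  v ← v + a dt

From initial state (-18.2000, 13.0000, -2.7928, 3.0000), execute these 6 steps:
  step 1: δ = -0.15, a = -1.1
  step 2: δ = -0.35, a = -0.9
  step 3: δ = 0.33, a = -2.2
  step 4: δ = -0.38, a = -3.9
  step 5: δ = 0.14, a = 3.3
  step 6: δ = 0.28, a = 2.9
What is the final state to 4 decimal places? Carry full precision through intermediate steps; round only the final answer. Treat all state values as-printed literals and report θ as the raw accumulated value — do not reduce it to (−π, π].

(-21.3070, 12.1052, -2.8591, 2.5250)

after step 1 (δ=-0.15, a=-1.1): (-18.904840, 12.743677, -2.834782, 2.725000)
after step 2 (δ=-0.35, a=-0.9): (-19.554276, 12.537926, -2.926884, 2.500000)
after step 3 (δ=0.33, a=-2.2): (-20.164925, 12.404762, -2.847596, 1.950000)
after step 4 (δ=-0.38, a=-3.9): (-20.631508, 12.263495, -2.919712, 0.975000)
after step 5 (δ=0.14, a=3.3): (-20.869283, 12.209854, -2.906990, 1.800000)
after step 6 (δ=0.28, a=2.9): (-21.306956, 12.105249, -2.859064, 2.525000)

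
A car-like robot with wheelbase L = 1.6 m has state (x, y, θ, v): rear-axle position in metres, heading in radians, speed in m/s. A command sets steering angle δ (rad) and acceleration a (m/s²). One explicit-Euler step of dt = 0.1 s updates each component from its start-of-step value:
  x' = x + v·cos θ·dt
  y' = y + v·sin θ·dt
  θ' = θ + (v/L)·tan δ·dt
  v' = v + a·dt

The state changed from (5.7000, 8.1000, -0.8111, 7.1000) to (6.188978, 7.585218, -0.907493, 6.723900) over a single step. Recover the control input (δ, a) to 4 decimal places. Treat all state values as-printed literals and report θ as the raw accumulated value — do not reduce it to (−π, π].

δ = -0.2139, a = -3.7610

a = (v'−v)/dt = (-0.376100)/0.1 = -3.7610
Δθ = θ'−θ = -0.096393;  (v·dt/L) = 7.1000·0.1/1.6 = 0.443750
tan δ = Δθ·L/(v·dt) = -0.217224  →  δ = -0.2139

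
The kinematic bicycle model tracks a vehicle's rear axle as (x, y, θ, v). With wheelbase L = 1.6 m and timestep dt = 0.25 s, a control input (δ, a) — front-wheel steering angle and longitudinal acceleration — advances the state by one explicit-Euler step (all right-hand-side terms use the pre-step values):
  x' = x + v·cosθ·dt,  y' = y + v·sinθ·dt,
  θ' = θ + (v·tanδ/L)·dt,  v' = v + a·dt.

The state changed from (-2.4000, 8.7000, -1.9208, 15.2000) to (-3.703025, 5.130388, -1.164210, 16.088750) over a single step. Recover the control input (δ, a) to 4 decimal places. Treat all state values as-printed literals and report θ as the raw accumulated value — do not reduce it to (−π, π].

δ = 0.3084, a = 3.5550

a = (v'−v)/dt = (0.888750)/0.25 = 3.5550
Δθ = θ'−θ = 0.756590;  (v·dt/L) = 15.2000·0.25/1.6 = 2.375000
tan δ = Δθ·L/(v·dt) = 0.318564  →  δ = 0.3084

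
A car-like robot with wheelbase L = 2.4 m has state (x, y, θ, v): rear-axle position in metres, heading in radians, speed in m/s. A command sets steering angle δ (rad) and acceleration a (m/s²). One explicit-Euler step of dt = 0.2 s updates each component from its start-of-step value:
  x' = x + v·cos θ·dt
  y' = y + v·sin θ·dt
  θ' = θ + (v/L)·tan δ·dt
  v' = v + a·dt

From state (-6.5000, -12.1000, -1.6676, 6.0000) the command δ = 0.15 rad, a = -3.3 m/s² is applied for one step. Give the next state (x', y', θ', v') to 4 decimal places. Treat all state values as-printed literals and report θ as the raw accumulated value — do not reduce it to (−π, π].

x' = -6.5000 + 6.0000·cos(-1.6676)·0.2 = -6.6160
y' = -12.1000 + 6.0000·sin(-1.6676)·0.2 = -13.2944
θ' = -1.6676 + (6.0000/2.4)·tan(0.15)·0.2 = -1.5920
v' = 6.0000 − 3.3000·0.2 = 5.3400

(-6.6160, -13.2944, -1.5920, 5.3400)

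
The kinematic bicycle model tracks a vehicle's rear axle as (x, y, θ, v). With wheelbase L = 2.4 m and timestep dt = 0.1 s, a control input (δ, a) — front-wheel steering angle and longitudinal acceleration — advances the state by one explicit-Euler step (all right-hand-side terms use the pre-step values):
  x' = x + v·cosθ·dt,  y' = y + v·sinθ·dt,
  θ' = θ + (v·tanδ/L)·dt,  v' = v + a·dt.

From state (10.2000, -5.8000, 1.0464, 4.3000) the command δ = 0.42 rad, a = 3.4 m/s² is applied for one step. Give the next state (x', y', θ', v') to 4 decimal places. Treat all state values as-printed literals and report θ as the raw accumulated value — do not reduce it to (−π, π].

(10.4153, -5.4278, 1.1264, 4.6400)

x' = 10.2000 + 4.3000·cos(1.0464)·0.1 = 10.4153
y' = -5.8000 + 4.3000·sin(1.0464)·0.1 = -5.4278
θ' = 1.0464 + (4.3000/2.4)·tan(0.42)·0.1 = 1.1264
v' = 4.3000 + 3.4000·0.1 = 4.6400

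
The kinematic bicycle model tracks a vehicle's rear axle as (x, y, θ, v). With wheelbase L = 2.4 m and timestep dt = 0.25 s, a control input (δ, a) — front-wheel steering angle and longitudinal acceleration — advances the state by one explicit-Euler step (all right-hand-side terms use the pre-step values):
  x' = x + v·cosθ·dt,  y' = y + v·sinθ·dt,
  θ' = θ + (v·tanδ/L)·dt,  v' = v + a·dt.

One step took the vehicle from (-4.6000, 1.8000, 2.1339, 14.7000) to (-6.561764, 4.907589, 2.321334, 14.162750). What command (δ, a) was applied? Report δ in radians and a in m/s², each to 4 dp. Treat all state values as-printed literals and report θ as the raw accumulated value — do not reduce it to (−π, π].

δ = 0.1218, a = -2.1490

a = (v'−v)/dt = (-0.537250)/0.25 = -2.1490
Δθ = θ'−θ = 0.187434;  (v·dt/L) = 14.7000·0.25/2.4 = 1.531250
tan δ = Δθ·L/(v·dt) = 0.122406  →  δ = 0.1218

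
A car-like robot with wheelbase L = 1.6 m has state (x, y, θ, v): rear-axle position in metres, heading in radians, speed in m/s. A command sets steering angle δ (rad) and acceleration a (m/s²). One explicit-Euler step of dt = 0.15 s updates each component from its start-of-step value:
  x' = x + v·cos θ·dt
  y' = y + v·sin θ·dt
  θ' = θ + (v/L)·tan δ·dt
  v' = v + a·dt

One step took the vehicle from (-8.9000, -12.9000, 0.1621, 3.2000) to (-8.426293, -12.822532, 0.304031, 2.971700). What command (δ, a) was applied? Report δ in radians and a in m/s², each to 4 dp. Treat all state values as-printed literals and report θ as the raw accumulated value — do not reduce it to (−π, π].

δ = 0.4419, a = -1.5220

a = (v'−v)/dt = (-0.228300)/0.15 = -1.5220
Δθ = θ'−θ = 0.141931;  (v·dt/L) = 3.2000·0.15/1.6 = 0.300000
tan δ = Δθ·L/(v·dt) = 0.473103  →  δ = 0.4419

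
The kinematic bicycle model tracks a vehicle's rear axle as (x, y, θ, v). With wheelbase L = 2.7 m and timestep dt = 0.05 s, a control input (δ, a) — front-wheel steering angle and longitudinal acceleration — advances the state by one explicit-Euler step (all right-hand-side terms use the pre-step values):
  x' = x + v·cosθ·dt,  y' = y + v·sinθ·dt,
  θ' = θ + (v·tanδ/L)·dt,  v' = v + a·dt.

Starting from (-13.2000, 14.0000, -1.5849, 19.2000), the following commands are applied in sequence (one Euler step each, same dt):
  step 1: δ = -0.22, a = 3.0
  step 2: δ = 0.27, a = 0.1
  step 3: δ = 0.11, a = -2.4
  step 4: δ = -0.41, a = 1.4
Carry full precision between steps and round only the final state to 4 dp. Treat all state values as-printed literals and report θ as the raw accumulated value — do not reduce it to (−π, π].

after step 1 (δ=-0.22, a=3.0): (-13.213539, 13.040095, -1.664409, 19.350000)
after step 2 (δ=0.27, a=0.1): (-13.303977, 12.076832, -1.565237, 19.355000)
after step 3 (δ=0.11, a=-2.4): (-13.298598, 11.109097, -1.525651, 19.235000)
after step 4 (δ=-0.41, a=1.4): (-13.255194, 10.148327, -1.680468, 19.305000)

(-13.2552, 10.1483, -1.6805, 19.3050)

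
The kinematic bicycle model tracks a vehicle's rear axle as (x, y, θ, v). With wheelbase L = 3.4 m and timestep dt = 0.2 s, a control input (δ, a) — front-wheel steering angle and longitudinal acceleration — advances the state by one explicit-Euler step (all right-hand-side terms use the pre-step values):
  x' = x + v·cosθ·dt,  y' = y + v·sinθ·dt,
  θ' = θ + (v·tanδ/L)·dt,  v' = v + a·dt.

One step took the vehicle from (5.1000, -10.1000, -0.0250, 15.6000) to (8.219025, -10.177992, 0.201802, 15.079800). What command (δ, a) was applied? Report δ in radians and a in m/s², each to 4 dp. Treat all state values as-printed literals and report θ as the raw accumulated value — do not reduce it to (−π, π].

a = (v'−v)/dt = (-0.520200)/0.2 = -2.6010
Δθ = θ'−θ = 0.226802;  (v·dt/L) = 15.6000·0.2/3.4 = 0.917647
tan δ = Δθ·L/(v·dt) = 0.247156  →  δ = 0.2423

δ = 0.2423, a = -2.6010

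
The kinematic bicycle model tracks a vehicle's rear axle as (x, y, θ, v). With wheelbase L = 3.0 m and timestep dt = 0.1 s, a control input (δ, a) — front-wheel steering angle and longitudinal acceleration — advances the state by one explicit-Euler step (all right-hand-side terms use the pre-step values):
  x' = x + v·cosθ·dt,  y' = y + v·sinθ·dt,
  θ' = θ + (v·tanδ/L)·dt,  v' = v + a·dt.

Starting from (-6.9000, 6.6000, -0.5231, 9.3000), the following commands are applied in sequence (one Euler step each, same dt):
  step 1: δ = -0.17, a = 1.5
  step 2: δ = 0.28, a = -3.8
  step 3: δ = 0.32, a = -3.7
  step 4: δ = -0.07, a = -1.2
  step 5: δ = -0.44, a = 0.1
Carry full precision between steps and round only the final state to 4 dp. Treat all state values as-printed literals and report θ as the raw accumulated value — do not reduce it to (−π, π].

(-2.9055, 4.5311, -0.5405, 8.5900)

after step 1 (δ=-0.17, a=1.5): (-6.094365, 6.135402, -0.576314, 9.450000)
after step 2 (δ=0.28, a=-3.8): (-5.302004, 5.620437, -0.485734, 9.070000)
after step 3 (δ=0.32, a=-3.7): (-4.499914, 5.196997, -0.385544, 8.700000)
after step 4 (δ=-0.07, a=-1.2): (-3.693777, 4.869822, -0.405877, 8.580000)
after step 5 (δ=-0.44, a=0.1): (-2.905484, 4.531062, -0.540520, 8.590000)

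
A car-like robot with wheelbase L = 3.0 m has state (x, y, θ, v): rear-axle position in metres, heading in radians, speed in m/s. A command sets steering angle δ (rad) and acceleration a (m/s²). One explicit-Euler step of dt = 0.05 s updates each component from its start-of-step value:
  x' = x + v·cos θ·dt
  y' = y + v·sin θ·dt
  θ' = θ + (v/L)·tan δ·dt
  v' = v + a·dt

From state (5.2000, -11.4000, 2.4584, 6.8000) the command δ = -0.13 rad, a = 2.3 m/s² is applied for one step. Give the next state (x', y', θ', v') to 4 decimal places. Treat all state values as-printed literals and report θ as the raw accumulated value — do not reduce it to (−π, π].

(4.9363, -11.1854, 2.4436, 6.9150)

x' = 5.2000 + 6.8000·cos(2.4584)·0.05 = 4.9363
y' = -11.4000 + 6.8000·sin(2.4584)·0.05 = -11.1854
θ' = 2.4584 + (6.8000/3.0)·tan(-0.13)·0.05 = 2.4436
v' = 6.8000 + 2.3000·0.05 = 6.9150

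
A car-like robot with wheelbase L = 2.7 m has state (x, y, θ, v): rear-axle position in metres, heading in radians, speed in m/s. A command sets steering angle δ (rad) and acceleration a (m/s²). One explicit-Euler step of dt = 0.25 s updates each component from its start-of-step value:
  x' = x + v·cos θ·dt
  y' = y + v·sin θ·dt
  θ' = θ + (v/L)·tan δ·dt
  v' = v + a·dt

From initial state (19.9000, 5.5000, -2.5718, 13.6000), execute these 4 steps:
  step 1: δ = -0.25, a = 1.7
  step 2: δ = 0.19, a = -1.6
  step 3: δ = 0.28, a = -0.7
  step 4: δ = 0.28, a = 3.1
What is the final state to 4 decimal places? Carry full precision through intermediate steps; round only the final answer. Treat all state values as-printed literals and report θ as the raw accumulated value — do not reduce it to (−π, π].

(8.4540, -1.3727, -1.9227, 14.2250)

after step 1 (δ=-0.25, a=1.7): (17.037156, 3.665845, -2.893342, 14.025000)
after step 2 (δ=0.19, a=-1.6): (13.638395, 2.804328, -2.643593, 13.625000)
after step 3 (δ=0.28, a=-0.7): (10.645869, 1.177267, -2.280822, 13.450000)
after step 4 (δ=0.28, a=3.1): (8.454013, -1.372668, -1.922710, 14.225000)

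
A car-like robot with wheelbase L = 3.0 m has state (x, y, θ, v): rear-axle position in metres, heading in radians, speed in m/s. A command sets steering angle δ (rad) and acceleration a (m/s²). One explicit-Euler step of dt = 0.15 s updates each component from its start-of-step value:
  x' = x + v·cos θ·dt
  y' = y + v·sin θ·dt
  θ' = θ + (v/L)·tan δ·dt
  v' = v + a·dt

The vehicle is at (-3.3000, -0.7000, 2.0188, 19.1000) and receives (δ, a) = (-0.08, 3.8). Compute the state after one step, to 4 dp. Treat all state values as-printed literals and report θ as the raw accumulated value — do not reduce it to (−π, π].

(-4.5410, 1.8823, 1.9422, 19.6700)

x' = -3.3000 + 19.1000·cos(2.0188)·0.15 = -4.5410
y' = -0.7000 + 19.1000·sin(2.0188)·0.15 = 1.8823
θ' = 2.0188 + (19.1000/3.0)·tan(-0.08)·0.15 = 1.9422
v' = 19.1000 + 3.8000·0.15 = 19.6700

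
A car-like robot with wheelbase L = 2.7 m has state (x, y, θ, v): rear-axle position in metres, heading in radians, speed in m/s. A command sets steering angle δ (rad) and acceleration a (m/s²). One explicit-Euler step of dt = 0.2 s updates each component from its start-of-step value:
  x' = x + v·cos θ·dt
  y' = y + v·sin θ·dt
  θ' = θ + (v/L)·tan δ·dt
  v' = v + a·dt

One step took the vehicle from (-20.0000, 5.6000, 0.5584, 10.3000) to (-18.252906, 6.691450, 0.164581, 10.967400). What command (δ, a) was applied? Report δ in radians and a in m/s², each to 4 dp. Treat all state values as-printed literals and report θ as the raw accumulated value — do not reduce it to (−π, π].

a = (v'−v)/dt = (0.667400)/0.2 = 3.3370
Δθ = θ'−θ = -0.393819;  (v·dt/L) = 10.3000·0.2/2.7 = 0.762963
tan δ = Δθ·L/(v·dt) = -0.516171  →  δ = -0.4765

δ = -0.4765, a = 3.3370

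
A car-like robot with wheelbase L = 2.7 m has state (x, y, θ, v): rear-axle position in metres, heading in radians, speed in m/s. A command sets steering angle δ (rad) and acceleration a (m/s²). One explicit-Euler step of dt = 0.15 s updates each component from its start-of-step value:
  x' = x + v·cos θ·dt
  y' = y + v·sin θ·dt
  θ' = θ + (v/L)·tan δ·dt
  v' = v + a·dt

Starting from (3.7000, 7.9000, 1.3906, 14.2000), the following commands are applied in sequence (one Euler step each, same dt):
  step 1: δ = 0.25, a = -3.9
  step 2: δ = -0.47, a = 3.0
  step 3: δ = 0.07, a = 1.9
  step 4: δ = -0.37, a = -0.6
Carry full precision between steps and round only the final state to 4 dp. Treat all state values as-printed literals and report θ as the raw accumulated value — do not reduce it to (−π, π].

(5.4404, 16.0607, 0.9534, 14.2600)

after step 1 (δ=0.25, a=-3.9): (4.081744, 9.995512, 1.592036, 13.615000)
after step 2 (δ=-0.47, a=3.0): (4.038370, 12.037302, 1.207817, 14.065000)
after step 3 (δ=0.07, a=1.9): (4.787461, 14.009587, 1.262603, 14.350000)
after step 4 (δ=-0.37, a=-0.6): (5.440394, 16.060668, 0.953390, 14.260000)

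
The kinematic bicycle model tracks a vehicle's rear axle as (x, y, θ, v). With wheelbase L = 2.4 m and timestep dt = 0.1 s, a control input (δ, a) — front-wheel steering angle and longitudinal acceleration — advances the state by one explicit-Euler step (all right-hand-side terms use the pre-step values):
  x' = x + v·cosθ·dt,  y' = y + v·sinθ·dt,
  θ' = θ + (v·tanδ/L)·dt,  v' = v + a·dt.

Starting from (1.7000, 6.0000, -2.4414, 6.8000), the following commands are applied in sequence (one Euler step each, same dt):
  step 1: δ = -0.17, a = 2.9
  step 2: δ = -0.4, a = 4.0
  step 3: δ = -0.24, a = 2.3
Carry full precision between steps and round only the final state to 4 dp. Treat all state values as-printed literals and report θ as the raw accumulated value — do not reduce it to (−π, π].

(-0.0313, 4.7554, -2.6913, 7.7200)

after step 1 (δ=-0.17, a=2.9): (1.179992, 5.561832, -2.490036, 7.090000)
after step 2 (δ=-0.4, a=4.0): (0.616237, 5.131877, -2.614936, 7.490000)
after step 3 (δ=-0.24, a=2.3): (-0.031268, 4.755395, -2.691308, 7.720000)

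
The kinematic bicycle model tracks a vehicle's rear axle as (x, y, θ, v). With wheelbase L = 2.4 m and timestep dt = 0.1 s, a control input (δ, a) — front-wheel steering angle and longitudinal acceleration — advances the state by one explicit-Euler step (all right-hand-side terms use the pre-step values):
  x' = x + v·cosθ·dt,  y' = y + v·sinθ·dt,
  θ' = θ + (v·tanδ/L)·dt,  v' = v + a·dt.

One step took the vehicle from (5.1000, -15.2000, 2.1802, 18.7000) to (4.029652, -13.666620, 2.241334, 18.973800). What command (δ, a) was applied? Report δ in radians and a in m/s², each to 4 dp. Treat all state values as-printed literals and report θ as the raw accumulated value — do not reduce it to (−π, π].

δ = 0.0783, a = 2.7380

a = (v'−v)/dt = (0.273800)/0.1 = 2.7380
Δθ = θ'−θ = 0.061134;  (v·dt/L) = 18.7000·0.1/2.4 = 0.779167
tan δ = Δθ·L/(v·dt) = 0.078461  →  δ = 0.0783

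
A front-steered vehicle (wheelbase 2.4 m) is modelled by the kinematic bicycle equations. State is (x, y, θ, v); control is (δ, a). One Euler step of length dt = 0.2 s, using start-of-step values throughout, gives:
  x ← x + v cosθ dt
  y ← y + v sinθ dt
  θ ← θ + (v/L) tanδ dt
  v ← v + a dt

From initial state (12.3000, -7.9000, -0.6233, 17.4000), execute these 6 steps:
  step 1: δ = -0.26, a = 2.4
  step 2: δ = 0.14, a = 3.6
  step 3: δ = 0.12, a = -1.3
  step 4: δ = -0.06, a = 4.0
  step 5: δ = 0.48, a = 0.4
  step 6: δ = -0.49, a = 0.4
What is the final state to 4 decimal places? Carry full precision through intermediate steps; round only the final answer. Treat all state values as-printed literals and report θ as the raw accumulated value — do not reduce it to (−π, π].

(29.3580, -19.7247, -0.7279, 19.3000)

after step 1 (δ=-0.26, a=2.4): (15.125609, -9.931338, -1.009031, 17.880000)
after step 2 (δ=0.14, a=3.6): (17.030476, -12.957765, -0.799058, 18.600000)
after step 3 (δ=0.12, a=-1.3): (19.624738, -15.623886, -0.612160, 18.340000)
after step 4 (δ=-0.06, a=4.0): (22.626662, -17.731652, -0.703970, 19.140000)
after step 5 (δ=0.48, a=0.4): (25.544665, -20.209320, 0.126404, 19.220000)
after step 6 (δ=-0.49, a=0.4): (29.357996, -19.724714, -0.727906, 19.300000)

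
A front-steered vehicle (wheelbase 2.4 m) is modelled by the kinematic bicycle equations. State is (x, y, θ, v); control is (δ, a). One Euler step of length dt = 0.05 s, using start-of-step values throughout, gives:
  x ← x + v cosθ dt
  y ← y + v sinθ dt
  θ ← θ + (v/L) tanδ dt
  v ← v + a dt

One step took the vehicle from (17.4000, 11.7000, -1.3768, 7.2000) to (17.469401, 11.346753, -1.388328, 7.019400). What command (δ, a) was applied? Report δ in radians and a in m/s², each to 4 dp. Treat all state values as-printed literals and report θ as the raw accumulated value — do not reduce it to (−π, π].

δ = -0.0767, a = -3.6120

a = (v'−v)/dt = (-0.180600)/0.05 = -3.6120
Δθ = θ'−θ = -0.011528;  (v·dt/L) = 7.2000·0.05/2.4 = 0.150000
tan δ = Δθ·L/(v·dt) = -0.076853  →  δ = -0.0767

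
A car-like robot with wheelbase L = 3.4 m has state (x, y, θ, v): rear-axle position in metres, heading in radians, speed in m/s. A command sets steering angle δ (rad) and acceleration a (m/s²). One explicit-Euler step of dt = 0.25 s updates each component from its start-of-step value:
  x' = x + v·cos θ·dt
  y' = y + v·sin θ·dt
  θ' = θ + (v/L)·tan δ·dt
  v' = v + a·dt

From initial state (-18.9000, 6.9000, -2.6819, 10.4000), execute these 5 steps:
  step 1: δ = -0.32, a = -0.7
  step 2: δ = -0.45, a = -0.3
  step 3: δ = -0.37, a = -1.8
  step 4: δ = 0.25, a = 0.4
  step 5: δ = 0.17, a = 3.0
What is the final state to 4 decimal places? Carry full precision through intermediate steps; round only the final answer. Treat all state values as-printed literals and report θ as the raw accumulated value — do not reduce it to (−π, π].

after step 1 (δ=-0.32, a=-0.7): (-21.230091, 5.746451, -2.935315, 10.225000)
after step 2 (δ=-0.45, a=-0.3): (-23.732149, 5.222886, -3.298495, 10.150000)
after step 3 (δ=-0.37, a=-1.8): (-26.238479, 5.619394, -3.587966, 9.700000)
after step 4 (δ=0.25, a=0.4): (-28.425874, 6.666259, -3.405847, 9.800000)
after step 5 (δ=0.17, a=3.0): (-30.790828, 7.306174, -3.282153, 10.550000)

(-30.7908, 7.3062, -3.2822, 10.5500)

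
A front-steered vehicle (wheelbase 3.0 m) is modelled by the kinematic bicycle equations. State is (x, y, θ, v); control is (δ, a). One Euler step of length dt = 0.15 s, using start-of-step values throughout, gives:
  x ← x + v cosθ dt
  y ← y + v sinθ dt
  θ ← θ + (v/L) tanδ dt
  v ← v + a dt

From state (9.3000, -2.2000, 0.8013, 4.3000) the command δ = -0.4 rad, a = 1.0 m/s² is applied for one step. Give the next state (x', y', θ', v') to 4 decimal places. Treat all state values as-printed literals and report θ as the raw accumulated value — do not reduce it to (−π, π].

(9.7488, -1.7367, 0.7104, 4.4500)

x' = 9.3000 + 4.3000·cos(0.8013)·0.15 = 9.7488
y' = -2.2000 + 4.3000·sin(0.8013)·0.15 = -1.7367
θ' = 0.8013 + (4.3000/3.0)·tan(-0.4)·0.15 = 0.7104
v' = 4.3000 + 1.0000·0.15 = 4.4500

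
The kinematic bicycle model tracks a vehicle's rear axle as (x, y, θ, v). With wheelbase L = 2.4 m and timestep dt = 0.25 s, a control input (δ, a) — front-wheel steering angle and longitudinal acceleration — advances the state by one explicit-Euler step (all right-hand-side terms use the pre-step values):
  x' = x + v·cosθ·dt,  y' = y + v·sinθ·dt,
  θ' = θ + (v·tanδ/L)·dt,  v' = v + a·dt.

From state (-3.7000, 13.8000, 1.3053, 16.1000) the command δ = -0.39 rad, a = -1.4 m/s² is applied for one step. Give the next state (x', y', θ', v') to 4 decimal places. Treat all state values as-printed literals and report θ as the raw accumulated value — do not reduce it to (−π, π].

(-2.6439, 17.6840, 0.6159, 15.7500)

x' = -3.7000 + 16.1000·cos(1.3053)·0.25 = -2.6439
y' = 13.8000 + 16.1000·sin(1.3053)·0.25 = 17.6840
θ' = 1.3053 + (16.1000/2.4)·tan(-0.39)·0.25 = 0.6159
v' = 16.1000 − 1.4000·0.25 = 15.7500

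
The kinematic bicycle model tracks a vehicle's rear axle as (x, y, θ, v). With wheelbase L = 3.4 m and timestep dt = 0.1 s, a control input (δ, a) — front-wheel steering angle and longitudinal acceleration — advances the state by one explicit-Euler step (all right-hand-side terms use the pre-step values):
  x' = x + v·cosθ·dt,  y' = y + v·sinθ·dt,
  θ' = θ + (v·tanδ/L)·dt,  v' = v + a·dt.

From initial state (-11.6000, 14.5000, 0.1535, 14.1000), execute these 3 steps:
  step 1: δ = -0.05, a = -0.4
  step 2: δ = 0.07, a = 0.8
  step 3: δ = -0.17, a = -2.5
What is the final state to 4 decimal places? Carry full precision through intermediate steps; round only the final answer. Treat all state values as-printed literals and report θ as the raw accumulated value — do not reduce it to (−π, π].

after step 1 (δ=-0.05, a=-0.4): (-10.206579, 14.715586, 0.132747, 14.060000)
after step 2 (δ=0.07, a=0.8): (-8.812949, 14.901681, 0.161742, 14.140000)
after step 3 (δ=-0.17, a=-2.5): (-7.417404, 15.129388, 0.090353, 13.890000)

(-7.4174, 15.1294, 0.0904, 13.8900)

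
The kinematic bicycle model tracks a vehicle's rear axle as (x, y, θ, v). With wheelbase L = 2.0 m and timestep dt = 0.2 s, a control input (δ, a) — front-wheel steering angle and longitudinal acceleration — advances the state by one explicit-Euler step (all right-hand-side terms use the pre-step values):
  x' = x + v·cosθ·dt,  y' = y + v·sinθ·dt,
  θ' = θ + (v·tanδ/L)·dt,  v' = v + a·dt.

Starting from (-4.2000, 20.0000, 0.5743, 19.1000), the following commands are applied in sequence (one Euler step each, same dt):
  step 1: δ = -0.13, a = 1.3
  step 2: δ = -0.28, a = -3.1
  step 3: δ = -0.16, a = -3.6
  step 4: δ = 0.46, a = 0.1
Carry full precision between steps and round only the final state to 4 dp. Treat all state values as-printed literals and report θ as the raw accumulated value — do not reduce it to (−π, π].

after step 1 (δ=-0.13, a=1.3): (-0.992832, 22.075204, 0.324592, 19.360000)
after step 2 (δ=-0.28, a=-3.1): (2.676976, 23.310070, -0.232113, 18.740000)
after step 3 (δ=-0.16, a=-3.6): (6.324464, 22.447899, -0.534539, 18.020000)
after step 4 (δ=0.46, a=0.1): (9.425719, 20.611863, 0.358260, 18.040000)

(9.4257, 20.6119, 0.3583, 18.0400)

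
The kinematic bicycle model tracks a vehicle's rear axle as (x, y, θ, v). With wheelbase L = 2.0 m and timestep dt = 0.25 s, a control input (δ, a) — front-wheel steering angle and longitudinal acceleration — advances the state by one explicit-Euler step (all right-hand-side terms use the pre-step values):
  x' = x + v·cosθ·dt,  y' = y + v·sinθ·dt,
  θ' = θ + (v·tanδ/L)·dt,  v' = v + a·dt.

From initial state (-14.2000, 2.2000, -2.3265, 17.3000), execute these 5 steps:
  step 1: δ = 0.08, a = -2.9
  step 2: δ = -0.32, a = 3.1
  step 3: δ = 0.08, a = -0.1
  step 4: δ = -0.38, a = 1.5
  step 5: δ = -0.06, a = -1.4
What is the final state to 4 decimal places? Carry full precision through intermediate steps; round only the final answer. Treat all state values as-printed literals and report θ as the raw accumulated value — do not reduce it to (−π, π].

(-31.5307, -6.0025, -3.6637, 17.3500)

after step 1 (δ=0.08, a=-2.9): (-17.166089, -0.947688, -2.153130, 16.575000)
after step 2 (δ=-0.32, a=3.1): (-19.445046, -4.408471, -2.839727, 17.350000)
after step 3 (δ=0.08, a=-0.1): (-23.586420, -5.698017, -2.665856, 17.325000)
after step 4 (δ=-0.38, a=1.5): (-27.436709, -7.681700, -3.530835, 17.700000)
after step 5 (δ=-0.06, a=-1.4): (-31.530706, -6.002469, -3.663744, 17.350000)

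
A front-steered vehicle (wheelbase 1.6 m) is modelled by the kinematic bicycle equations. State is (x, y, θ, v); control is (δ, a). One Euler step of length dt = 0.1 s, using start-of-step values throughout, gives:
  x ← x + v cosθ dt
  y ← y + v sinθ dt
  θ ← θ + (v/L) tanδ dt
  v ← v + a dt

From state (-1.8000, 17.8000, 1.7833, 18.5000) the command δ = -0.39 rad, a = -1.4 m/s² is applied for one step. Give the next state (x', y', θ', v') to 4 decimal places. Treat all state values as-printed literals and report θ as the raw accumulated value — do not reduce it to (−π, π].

(-2.1902, 19.6084, 1.3080, 18.3600)

x' = -1.8000 + 18.5000·cos(1.7833)·0.1 = -2.1902
y' = 17.8000 + 18.5000·sin(1.7833)·0.1 = 19.6084
θ' = 1.7833 + (18.5000/1.6)·tan(-0.39)·0.1 = 1.3080
v' = 18.5000 − 1.4000·0.1 = 18.3600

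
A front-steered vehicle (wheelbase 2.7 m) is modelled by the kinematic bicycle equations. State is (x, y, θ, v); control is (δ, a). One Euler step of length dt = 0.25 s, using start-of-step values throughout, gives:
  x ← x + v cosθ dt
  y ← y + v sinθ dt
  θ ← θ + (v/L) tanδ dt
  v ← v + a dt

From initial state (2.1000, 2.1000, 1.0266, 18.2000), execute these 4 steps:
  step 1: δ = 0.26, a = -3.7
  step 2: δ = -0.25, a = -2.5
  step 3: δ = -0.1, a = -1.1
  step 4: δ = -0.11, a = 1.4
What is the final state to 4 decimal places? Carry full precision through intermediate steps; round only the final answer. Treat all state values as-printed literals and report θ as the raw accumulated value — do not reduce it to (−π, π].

after step 1 (δ=0.26, a=-3.7): (4.455675, 5.992724, 1.474896, 17.275000)
after step 2 (δ=-0.25, a=-2.5): (4.869211, 10.291629, 1.066467, 16.650000)
after step 3 (δ=-0.1, a=-1.1): (6.880617, 13.935892, 0.911784, 16.375000)
after step 4 (δ=-0.11, a=1.4): (9.387369, 17.172400, 0.744326, 16.725000)

(9.3874, 17.1724, 0.7443, 16.7250)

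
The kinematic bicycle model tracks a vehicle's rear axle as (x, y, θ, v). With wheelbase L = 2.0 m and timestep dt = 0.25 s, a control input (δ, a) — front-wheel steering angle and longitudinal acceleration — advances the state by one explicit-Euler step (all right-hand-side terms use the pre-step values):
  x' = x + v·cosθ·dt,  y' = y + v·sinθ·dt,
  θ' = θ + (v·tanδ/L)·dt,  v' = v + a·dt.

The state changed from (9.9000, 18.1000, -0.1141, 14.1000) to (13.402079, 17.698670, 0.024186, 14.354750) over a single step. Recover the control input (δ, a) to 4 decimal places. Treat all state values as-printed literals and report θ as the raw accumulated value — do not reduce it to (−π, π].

a = (v'−v)/dt = (0.254750)/0.25 = 1.0190
Δθ = θ'−θ = 0.138286;  (v·dt/L) = 14.1000·0.25/2.0 = 1.762500
tan δ = Δθ·L/(v·dt) = 0.078460  →  δ = 0.0783

δ = 0.0783, a = 1.0190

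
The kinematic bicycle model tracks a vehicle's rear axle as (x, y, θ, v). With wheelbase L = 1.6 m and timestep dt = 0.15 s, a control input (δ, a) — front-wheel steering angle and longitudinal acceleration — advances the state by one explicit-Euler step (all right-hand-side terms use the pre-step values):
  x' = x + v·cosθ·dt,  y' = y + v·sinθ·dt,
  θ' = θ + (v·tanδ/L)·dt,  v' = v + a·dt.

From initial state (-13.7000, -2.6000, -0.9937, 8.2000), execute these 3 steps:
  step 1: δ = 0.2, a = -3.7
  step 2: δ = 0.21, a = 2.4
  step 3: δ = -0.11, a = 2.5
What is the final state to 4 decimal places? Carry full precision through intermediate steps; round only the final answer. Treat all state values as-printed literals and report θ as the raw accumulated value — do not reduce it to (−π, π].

(-11.3319, -5.2429, -0.7680, 8.3800)

after step 1 (δ=0.2, a=-3.7): (-13.028921, -3.630802, -0.837867, 7.645000)
after step 2 (δ=0.21, a=2.4): (-12.261688, -4.483087, -0.685103, 8.005000)
after step 3 (δ=-0.11, a=2.5): (-11.331883, -5.242865, -0.767990, 8.380000)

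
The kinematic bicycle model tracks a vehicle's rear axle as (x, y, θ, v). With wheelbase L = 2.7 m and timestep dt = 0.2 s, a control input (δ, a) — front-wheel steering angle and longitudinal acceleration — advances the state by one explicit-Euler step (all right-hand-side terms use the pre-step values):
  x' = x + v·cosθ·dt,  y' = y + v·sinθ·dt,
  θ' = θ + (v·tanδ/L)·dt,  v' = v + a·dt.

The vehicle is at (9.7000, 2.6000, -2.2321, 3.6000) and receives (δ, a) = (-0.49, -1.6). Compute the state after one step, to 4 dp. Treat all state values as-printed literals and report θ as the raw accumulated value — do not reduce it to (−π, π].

x' = 9.7000 + 3.6000·cos(-2.2321)·0.2 = 9.2578
y' = 2.6000 + 3.6000·sin(-2.2321)·0.2 = 2.0318
θ' = -2.2321 + (3.6000/2.7)·tan(-0.49)·0.2 = -2.3743
v' = 3.6000 − 1.6000·0.2 = 3.2800

(9.2578, 2.0318, -2.3743, 3.2800)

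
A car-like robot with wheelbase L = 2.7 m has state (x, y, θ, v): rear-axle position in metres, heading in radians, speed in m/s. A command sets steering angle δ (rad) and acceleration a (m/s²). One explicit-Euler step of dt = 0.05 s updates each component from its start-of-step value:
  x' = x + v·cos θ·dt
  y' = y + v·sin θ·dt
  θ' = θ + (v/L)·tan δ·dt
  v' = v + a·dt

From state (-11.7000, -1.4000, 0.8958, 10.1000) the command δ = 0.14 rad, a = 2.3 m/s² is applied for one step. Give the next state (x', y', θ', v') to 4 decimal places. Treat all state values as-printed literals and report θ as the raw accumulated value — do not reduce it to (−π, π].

(-11.3844, -1.0057, 0.9222, 10.2150)

x' = -11.7000 + 10.1000·cos(0.8958)·0.05 = -11.3844
y' = -1.4000 + 10.1000·sin(0.8958)·0.05 = -1.0057
θ' = 0.8958 + (10.1000/2.7)·tan(0.14)·0.05 = 0.9222
v' = 10.1000 + 2.3000·0.05 = 10.2150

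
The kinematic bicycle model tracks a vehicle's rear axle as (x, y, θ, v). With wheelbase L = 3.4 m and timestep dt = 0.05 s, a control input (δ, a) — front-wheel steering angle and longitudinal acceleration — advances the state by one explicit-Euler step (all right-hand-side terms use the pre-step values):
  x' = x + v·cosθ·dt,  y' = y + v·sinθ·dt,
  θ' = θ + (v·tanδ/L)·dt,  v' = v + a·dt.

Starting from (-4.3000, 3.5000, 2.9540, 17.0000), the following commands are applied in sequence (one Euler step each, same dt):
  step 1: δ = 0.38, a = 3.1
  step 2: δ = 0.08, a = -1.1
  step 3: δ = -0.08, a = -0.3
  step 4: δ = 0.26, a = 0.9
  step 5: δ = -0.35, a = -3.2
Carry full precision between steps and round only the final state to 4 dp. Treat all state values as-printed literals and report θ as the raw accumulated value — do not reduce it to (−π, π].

(-8.5499, 3.8840, 3.0288, 16.9700)

after step 1 (δ=0.38, a=3.1): (-5.135088, 3.658520, 3.053853, 17.155000)
after step 2 (δ=0.08, a=-1.1): (-5.989538, 3.733682, 3.074079, 17.100000)
after step 3 (δ=-0.08, a=-0.3): (-6.842590, 3.791363, 3.053918, 17.085000)
after step 4 (δ=0.26, a=0.9): (-7.693559, 3.866163, 3.120756, 17.130000)
after step 5 (δ=-0.35, a=-3.2): (-8.549873, 3.884008, 3.028801, 16.970000)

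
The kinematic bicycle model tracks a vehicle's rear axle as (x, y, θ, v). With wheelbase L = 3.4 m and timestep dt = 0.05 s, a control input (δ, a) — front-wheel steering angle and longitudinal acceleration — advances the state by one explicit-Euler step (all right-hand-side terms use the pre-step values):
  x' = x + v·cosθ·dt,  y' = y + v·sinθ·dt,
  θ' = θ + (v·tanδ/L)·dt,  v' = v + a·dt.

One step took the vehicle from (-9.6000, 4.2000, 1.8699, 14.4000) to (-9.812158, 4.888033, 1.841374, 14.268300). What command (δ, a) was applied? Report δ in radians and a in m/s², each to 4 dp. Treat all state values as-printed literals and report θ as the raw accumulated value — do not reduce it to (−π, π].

a = (v'−v)/dt = (-0.131700)/0.05 = -2.6340
Δθ = θ'−θ = -0.028526;  (v·dt/L) = 14.4000·0.05/3.4 = 0.211765
tan δ = Δθ·L/(v·dt) = -0.134706  →  δ = -0.1339

δ = -0.1339, a = -2.6340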